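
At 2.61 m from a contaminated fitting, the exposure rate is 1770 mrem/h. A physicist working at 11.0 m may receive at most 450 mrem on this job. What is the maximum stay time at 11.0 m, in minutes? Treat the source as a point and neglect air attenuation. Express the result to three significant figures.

271 min

Using I₁d₁² = I₂d₂², rate at 11.0 m:
1770 × (2.61/11.0)² = 1770 × 0.05630 = 99.65 mrem/h.
Stay time = 450 mrem ÷ 99.65 mrem/h = 4.516 h = 271.0 min.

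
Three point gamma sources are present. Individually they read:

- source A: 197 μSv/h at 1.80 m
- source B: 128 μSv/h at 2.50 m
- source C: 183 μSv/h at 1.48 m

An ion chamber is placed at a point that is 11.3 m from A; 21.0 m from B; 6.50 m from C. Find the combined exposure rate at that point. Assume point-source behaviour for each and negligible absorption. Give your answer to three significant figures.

16.3 μSv/h

Each source contributes Iᵢ·(dᵢ/rᵢ)²; contributions add.
A: 197 × (1.80/11.3)² = 4.999 μSv/h
B: 128 × (2.50/21.0)² = 1.814 μSv/h
C: 183 × (1.48/6.50)² = 9.487 μSv/h
Total = 4.999 + 1.814 + 9.487 = 16.30 μSv/h.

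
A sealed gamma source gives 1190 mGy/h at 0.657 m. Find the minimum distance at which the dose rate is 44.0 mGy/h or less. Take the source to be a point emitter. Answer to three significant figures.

By the inverse-square law, d₂ = d₁·√(I₁/I₂).
I₁/I₂ = 1190/44.0 = 27.05, so d₂ = 0.657 × √27.05 = 3.417 m.

3.42 m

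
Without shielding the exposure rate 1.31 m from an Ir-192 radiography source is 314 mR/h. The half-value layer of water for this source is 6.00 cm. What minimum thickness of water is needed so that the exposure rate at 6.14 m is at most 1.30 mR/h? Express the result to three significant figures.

20.8 cm

At 6.14 m, distance alone gives (1.31/6.14)² = 0.04552, so 314 × 0.04552 = 14.29 mR/h.
Further attenuation needed: 14.29/1.30 = 10.99.
n = log₂(10.99) = 3.458 half-value layers.
Thickness = 3.458 × 6.00 cm = 20.75 cm.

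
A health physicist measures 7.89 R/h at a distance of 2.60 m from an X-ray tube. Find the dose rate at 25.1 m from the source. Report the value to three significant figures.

Using I₁d₁² = I₂d₂², the rate at 25.1 m is
(2.60/25.1)² = 0.01073, so 7.89 × 0.01073 = 0.08466 R/h.

0.0847 R/h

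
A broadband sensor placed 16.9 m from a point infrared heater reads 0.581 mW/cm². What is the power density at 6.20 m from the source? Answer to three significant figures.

Since intensity falls as 1/r², scaling from 16.9 m to 6.20 m:
0.581 × (16.9/6.20)² = 0.581 × 7.430 = 4.317 mW/cm².

4.32 mW/cm²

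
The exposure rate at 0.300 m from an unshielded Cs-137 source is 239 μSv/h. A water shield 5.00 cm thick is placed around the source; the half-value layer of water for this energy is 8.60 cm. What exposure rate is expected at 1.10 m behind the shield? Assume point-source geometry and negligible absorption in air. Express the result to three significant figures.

11.9 μSv/h

Distance alone: 239 × (0.300/1.10)² = 239 × 0.07438 = 17.78 μSv/h.
Shield: 5.00/8.60 = 0.5814 half-value layers → attenuation 2^(−0.5814) = 0.6683.
Combined: 17.78 × 0.6683 = 11.88 μSv/h.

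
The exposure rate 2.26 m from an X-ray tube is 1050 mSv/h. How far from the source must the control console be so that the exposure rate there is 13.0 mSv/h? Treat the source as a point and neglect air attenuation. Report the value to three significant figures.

Applying the 1/r² law, d₂ = d₁·√(I₁/I₂).
I₁/I₂ = 1050/13.0 = 80.77, so d₂ = 2.26 × √80.77 = 20.31 m.

20.3 m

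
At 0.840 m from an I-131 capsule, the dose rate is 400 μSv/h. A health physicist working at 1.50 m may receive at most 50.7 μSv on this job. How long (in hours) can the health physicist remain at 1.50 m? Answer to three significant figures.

Applying the 1/r² law, rate at 1.50 m:
400 × (0.840/1.50)² = 400 × 0.3136 = 125.4 μSv/h.
Stay time = 50.7 μSv ÷ 125.4 μSv/h = 0.4043 h.

0.404 h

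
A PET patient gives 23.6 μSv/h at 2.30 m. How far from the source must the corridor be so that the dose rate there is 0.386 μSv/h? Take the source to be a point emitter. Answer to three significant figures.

Applying the 1/r² law, d₂ = d₁·√(I₁/I₂).
I₁/I₂ = 23.6/0.386 = 61.14, so d₂ = 2.30 × √61.14 = 17.98 m.

18.0 m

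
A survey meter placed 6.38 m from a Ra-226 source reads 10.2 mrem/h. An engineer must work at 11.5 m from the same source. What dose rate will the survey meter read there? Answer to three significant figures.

3.14 mrem/h

Using I₁d₁² = I₂d₂², scaling from 6.38 m to 11.5 m:
10.2 × (6.38/11.5)² = 10.2 × 0.3078 = 3.140 mrem/h.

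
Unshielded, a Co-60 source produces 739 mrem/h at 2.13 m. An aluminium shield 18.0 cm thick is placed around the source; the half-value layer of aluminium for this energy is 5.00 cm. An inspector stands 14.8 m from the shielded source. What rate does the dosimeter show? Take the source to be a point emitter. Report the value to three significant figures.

1.26 mrem/h

Distance alone: 739 × (2.13/14.8)² = 739 × 0.02071 = 15.30 mrem/h.
Shield: 18.0/5.00 = 3.600 half-value layers → attenuation 2^(−3.600) = 0.08247.
Combined: 15.30 × 0.08247 = 1.262 mrem/h.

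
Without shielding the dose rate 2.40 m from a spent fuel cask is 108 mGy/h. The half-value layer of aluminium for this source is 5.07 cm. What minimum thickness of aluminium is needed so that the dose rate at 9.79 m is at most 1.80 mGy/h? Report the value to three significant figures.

9.38 cm

At 9.79 m, distance alone gives (2.40/9.79)² = 0.06010, so 108 × 0.06010 = 6.491 mGy/h.
Further attenuation needed: 6.491/1.80 = 3.606.
n = log₂(3.606) = 1.850 half-value layers.
Thickness = 1.850 × 5.07 cm = 9.380 cm.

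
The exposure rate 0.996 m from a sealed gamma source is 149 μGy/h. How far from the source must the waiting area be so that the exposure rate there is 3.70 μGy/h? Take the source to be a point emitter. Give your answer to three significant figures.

By the inverse-square law, d₂ = d₁·√(I₁/I₂).
I₁/I₂ = 149/3.70 = 40.27, so d₂ = 0.996 × √40.27 = 6.320 m.

6.32 m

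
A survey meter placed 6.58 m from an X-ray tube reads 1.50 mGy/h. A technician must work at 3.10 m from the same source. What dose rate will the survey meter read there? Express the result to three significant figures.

Intensity scales as (d₁/d₂)², so scaling from 6.58 m to 3.10 m:
1.50 × (6.58/3.10)² = 1.50 × 4.505 = 6.758 mGy/h.

6.76 mGy/h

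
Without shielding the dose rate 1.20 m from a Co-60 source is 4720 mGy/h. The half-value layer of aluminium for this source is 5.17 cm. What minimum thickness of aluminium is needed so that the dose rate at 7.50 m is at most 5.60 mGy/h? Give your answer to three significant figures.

22.9 cm

At 7.50 m, distance alone gives (1.20/7.50)² = 0.02560, so 4720 × 0.02560 = 120.8 mGy/h.
Further attenuation needed: 120.8/5.60 = 21.57.
n = log₂(21.57) = 4.431 half-value layers.
Thickness = 4.431 × 5.17 cm = 22.91 cm.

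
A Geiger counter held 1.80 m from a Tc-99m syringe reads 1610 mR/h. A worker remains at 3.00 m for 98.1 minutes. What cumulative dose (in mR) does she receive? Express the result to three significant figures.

Applying the 1/r² law, rate at 3.00 m:
1610 × (1.80/3.00)² = 1610 × 0.3600 = 579.6 mR/h.
Dose = rate × time = 579.6 mR/h × 1.635 h = 947.6 mR.

948 mR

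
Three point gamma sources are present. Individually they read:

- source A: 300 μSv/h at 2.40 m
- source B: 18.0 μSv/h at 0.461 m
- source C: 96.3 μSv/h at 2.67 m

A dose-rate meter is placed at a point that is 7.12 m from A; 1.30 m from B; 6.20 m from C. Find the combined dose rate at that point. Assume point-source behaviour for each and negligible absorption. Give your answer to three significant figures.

Each source contributes Iᵢ·(dᵢ/rᵢ)²; contributions add.
A: 300 × (2.40/7.12)² = 34.09 μSv/h
B: 18.0 × (0.461/1.30)² = 2.264 μSv/h
C: 96.3 × (2.67/6.20)² = 17.86 μSv/h
Total = 34.09 + 2.264 + 17.86 = 54.21 μSv/h.

54.2 μSv/h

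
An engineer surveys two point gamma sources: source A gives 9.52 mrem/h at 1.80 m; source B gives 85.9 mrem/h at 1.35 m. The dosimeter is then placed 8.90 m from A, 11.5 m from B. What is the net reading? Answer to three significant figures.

Each source contributes Iᵢ·(dᵢ/rᵢ)²; contributions add.
A: 9.52 × (1.80/8.90)² = 0.3894 mrem/h
B: 85.9 × (1.35/11.5)² = 1.184 mrem/h
Total = 0.3894 + 1.184 = 1.573 mrem/h.

1.57 mrem/h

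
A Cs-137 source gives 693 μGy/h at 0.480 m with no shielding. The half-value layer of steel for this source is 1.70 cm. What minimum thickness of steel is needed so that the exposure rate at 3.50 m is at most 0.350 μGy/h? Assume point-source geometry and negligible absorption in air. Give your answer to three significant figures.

8.87 cm

At 3.50 m, distance alone gives 693 × (0.480/3.50)² = 693 × 0.01881 = 13.04 μGy/h.
Further attenuation needed: 13.04/0.350 = 37.26.
n = log₂(37.26) = 5.220 half-value layers.
Thickness = 5.220 × 1.70 cm = 8.874 cm.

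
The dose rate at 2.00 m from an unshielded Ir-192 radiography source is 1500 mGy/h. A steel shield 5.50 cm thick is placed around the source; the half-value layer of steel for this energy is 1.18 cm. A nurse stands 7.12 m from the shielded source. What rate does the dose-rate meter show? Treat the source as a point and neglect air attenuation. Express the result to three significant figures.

Distance alone: 1500 × (2.00/7.12)² = 1500 × 0.07890 = 118.3 mGy/h.
Shield: 5.50/1.18 = 4.661 half-value layers → attenuation 2^(−4.661) = 0.03953.
Combined: 118.3 × 0.03953 = 4.676 mGy/h.

4.68 mGy/h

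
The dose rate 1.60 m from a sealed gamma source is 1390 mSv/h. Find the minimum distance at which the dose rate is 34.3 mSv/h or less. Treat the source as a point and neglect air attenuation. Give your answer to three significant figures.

10.2 m

By the inverse-square law, d₂ = d₁·√(I₁/I₂).
I₁/I₂ = 1390/34.3 = 40.52, so d₂ = 1.60 × √40.52 = 10.18 m.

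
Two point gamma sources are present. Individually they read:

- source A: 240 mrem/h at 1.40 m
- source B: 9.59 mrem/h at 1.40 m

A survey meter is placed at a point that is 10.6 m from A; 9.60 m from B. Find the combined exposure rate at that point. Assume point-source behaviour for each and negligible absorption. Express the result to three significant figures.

4.39 mrem/h

Each source contributes Iᵢ·(dᵢ/rᵢ)²; contributions add.
A: 240 × (1.40/10.6)² = 4.187 mrem/h
B: 9.59 × (1.40/9.60)² = 0.2040 mrem/h
Total = 4.187 + 0.2040 = 4.391 mrem/h.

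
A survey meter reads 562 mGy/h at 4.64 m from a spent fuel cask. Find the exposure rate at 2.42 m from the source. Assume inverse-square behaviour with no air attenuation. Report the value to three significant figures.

2070 mGy/h

Since intensity falls as 1/r², the rate at 2.42 m is
562 × (4.64/2.42)² = 562 × 3.676 = 2066 mGy/h.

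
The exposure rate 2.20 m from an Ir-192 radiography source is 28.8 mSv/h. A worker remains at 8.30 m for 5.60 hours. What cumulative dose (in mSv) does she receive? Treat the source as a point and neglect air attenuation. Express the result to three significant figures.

By the inverse-square law, rate at 8.30 m:
(2.20/8.30)² = 0.07026, so 28.8 × 0.07026 = 2.023 mSv/h.
Dose = rate × time = 2.023 mSv/h × 5.600 h = 11.33 mSv.

11.3 mSv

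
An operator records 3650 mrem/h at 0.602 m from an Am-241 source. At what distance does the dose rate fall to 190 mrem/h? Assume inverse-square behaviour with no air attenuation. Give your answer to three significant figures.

Since intensity falls as 1/r², d₂ = d₁·√(I₁/I₂).
I₁/I₂ = 3650/190 = 19.21, so d₂ = 0.602 × √19.21 = 2.639 m.

2.64 m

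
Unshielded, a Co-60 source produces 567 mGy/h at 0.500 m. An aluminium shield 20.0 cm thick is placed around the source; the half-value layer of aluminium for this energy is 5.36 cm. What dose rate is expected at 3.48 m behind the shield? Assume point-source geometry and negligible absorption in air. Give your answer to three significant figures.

0.881 mGy/h

Distance alone: (0.500/3.48)² = 0.02064, so 567 × 0.02064 = 11.70 mGy/h.
Shield: 20.0/5.36 = 3.731 half-value layers → attenuation 2^(−3.731) = 0.07531.
Combined: 11.70 × 0.07531 = 0.8811 mGy/h.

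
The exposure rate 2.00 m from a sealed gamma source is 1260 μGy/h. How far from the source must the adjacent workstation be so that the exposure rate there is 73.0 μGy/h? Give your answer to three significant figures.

8.31 m

By the inverse-square law, d₂ = d₁·√(I₁/I₂).
I₁/I₂ = 1260/73.0 = 17.26, so d₂ = 2.00 × √17.26 = 8.309 m.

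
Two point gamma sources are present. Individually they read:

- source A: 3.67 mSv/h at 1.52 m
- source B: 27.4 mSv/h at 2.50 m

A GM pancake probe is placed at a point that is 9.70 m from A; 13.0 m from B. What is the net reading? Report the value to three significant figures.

Each source contributes Iᵢ·(dᵢ/rᵢ)²; contributions add.
A: 3.67 × (1.52/9.70)² = 0.09012 mSv/h
B: 27.4 × (2.50/13.0)² = 1.013 mSv/h
Total = 0.09012 + 1.013 = 1.103 mSv/h.

1.10 mSv/h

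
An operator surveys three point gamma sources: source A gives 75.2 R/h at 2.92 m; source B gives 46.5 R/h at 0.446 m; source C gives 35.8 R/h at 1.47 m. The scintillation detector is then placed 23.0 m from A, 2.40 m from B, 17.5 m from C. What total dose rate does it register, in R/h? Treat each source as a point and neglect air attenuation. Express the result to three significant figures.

Each source contributes Iᵢ·(dᵢ/rᵢ)²; contributions add.
A: 75.2 × (2.92/23.0)² = 1.212 R/h
B: 46.5 × (0.446/2.40)² = 1.606 R/h
C: 35.8 × (1.47/17.5)² = 0.2526 R/h
Total = 1.212 + 1.606 + 0.2526 = 3.071 R/h.

3.07 R/h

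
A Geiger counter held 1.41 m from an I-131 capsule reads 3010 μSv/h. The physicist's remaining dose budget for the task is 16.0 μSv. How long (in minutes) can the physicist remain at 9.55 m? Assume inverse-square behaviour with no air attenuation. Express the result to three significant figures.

Intensity scales as (d₁/d₂)², so rate at 9.55 m:
(1.41/9.55)² = 0.02180, so 3010 × 0.02180 = 65.62 μSv/h.
Stay time = 16.0 μSv ÷ 65.62 μSv/h = 0.2438 h = 14.63 min.

14.6 min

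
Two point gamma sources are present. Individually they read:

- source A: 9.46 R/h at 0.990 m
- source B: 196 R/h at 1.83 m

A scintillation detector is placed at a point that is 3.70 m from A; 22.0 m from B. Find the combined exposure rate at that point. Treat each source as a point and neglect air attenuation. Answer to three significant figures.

By superposition, sum each source's inverse-square contribution:
A: 9.46 × (0.990/3.70)² = 0.6773 R/h
B: 196 × (1.83/22.0)² = 1.356 R/h
Total = 0.6773 + 1.356 = 2.033 R/h.

2.03 R/h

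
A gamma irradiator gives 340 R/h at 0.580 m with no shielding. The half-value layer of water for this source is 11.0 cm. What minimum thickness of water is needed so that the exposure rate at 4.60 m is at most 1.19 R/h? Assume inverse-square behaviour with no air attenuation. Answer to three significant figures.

24.0 cm

At 4.60 m, distance alone gives (0.580/4.60)² = 0.01590, so 340 × 0.01590 = 5.406 R/h.
Further attenuation needed: 5.406/1.19 = 4.543.
n = log₂(4.543) = 2.184 half-value layers.
Thickness = 2.184 × 11.0 cm = 24.02 cm.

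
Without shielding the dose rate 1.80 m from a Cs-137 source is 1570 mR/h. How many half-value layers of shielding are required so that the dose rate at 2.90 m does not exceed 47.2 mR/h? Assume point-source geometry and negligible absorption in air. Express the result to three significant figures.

At 2.90 m, distance alone gives 1570 × (1.80/2.90)² = 1570 × 0.3853 = 604.9 mR/h.
Further attenuation needed: 604.9/47.2 = 12.82.
n = log₂(12.82) = 3.680 half-value layers.

3.68 half-value layers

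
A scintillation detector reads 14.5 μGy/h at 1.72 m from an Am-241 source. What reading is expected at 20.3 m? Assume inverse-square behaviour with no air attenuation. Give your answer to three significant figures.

0.104 μGy/h

Using I₁d₁² = I₂d₂², the rate at 20.3 m is
14.5 × (1.72/20.3)² = 14.5 × 0.007179 = 0.1041 μGy/h.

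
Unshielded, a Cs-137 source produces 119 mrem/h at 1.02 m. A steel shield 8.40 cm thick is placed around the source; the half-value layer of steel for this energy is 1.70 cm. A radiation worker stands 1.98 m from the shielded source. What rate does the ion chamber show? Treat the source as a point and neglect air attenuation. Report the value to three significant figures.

1.03 mrem/h

Distance alone: 119 × (1.02/1.98)² = 119 × 0.2654 = 31.58 mrem/h.
Shield: 8.40/1.70 = 4.941 half-value layers → attenuation 2^(−4.941) = 0.03255.
Combined: 31.58 × 0.03255 = 1.028 mrem/h.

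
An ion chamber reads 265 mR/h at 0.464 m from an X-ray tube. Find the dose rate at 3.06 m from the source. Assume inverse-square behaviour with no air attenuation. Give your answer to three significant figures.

Applying the 1/r² law, the rate at 3.06 m is
(0.464/3.06)² = 0.02299, so 265 × 0.02299 = 6.092 mR/h.

6.09 mR/h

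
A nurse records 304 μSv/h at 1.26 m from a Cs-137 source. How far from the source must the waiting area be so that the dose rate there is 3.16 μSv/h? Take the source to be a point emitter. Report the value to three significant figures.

Using I₁d₁² = I₂d₂², d₂ = d₁·√(I₁/I₂).
I₁/I₂ = 304/3.16 = 96.20, so d₂ = 1.26 × √96.20 = 12.36 m.

12.4 m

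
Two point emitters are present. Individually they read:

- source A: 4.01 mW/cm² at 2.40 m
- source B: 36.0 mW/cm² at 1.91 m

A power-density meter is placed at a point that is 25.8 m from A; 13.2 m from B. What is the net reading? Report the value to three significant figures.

By superposition, sum each source's inverse-square contribution:
A: 4.01 × (2.40/25.8)² = 0.03470 mW/cm²
B: 36.0 × (1.91/13.2)² = 0.7537 mW/cm²
Total = 0.03470 + 0.7537 = 0.7884 mW/cm².

0.788 mW/cm²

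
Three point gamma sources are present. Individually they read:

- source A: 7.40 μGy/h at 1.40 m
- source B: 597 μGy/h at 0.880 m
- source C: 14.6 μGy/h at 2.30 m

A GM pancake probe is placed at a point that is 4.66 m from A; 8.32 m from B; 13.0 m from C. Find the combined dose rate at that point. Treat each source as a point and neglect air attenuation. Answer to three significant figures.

7.80 μGy/h

By superposition, sum each source's inverse-square contribution:
A: 7.40 × (1.40/4.66)² = 0.6679 μGy/h
B: 597 × (0.880/8.32)² = 6.679 μGy/h
C: 14.6 × (2.30/13.0)² = 0.4570 μGy/h
Total = 0.6679 + 6.679 + 0.4570 = 7.804 μGy/h.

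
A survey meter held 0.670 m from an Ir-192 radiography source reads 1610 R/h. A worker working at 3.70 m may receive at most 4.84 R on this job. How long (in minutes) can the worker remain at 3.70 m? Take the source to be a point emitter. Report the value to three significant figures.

Since intensity falls as 1/r², rate at 3.70 m:
(0.670/3.70)² = 0.03279, so 1610 × 0.03279 = 52.79 R/h.
Stay time = 4.84 R ÷ 52.79 R/h = 0.09168 h = 5.501 min.

5.50 min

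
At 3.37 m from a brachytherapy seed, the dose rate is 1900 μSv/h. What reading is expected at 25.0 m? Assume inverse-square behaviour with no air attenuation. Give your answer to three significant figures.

Since intensity falls as 1/r², the rate at 25.0 m is
(3.37/25.0)² = 0.01817, so 1900 × 0.01817 = 34.52 μSv/h.

34.5 μSv/h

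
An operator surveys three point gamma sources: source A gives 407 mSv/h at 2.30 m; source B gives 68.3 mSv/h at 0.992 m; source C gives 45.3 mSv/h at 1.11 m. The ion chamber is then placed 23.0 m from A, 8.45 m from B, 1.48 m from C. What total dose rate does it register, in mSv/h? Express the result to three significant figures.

Each source contributes Iᵢ·(dᵢ/rᵢ)²; contributions add.
A: 407 × (2.30/23.0)² = 4.070 mSv/h
B: 68.3 × (0.992/8.45)² = 0.9413 mSv/h
C: 45.3 × (1.11/1.48)² = 25.48 mSv/h
Total = 4.070 + 0.9413 + 25.48 = 30.49 mSv/h.

30.5 mSv/h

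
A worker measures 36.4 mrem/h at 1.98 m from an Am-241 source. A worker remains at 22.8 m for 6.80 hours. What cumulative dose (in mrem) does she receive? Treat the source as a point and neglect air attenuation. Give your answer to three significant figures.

1.87 mrem

Intensity scales as (d₁/d₂)², so rate at 22.8 m:
(1.98/22.8)² = 0.007542, so 36.4 × 0.007542 = 0.2745 mrem/h.
Dose = rate × time = 0.2745 mrem/h × 6.800 h = 1.867 mrem.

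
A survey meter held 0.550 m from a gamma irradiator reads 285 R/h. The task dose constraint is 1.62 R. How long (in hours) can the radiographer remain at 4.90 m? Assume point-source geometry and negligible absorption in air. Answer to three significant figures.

0.451 h

Intensity scales as (d₁/d₂)², so rate at 4.90 m:
285 × (0.550/4.90)² = 285 × 0.01260 = 3.591 R/h.
Stay time = 1.62 R ÷ 3.591 R/h = 0.4511 h.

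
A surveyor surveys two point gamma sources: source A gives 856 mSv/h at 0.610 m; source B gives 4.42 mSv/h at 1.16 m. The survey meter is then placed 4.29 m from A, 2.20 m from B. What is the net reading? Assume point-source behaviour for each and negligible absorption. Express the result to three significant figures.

By superposition, sum each source's inverse-square contribution:
A: 856 × (0.610/4.29)² = 17.31 mSv/h
B: 4.42 × (1.16/2.20)² = 1.229 mSv/h
Total = 17.31 + 1.229 = 18.54 mSv/h.

18.5 mSv/h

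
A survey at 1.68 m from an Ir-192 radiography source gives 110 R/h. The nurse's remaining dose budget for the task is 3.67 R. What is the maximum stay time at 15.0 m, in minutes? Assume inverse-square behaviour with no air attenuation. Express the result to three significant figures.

160 min

By the inverse-square law, rate at 15.0 m:
110 × (1.68/15.0)² = 110 × 0.01254 = 1.379 R/h.
Stay time = 3.67 R ÷ 1.379 R/h = 2.661 h = 159.7 min.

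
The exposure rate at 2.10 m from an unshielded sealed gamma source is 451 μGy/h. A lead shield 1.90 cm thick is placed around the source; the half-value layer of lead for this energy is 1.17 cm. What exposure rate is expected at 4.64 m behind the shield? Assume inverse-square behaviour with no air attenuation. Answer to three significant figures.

30.0 μGy/h

Distance alone: 451 × (2.10/4.64)² = 451 × 0.2048 = 92.36 μGy/h.
Shield: 1.90/1.17 = 1.624 half-value layers → attenuation 2^(−1.624) = 0.3244.
Combined: 92.36 × 0.3244 = 29.96 μGy/h.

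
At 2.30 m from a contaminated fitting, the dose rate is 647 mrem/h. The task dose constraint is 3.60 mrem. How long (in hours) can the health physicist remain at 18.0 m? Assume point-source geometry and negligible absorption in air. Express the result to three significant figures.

By the inverse-square law, rate at 18.0 m:
647 × (2.30/18.0)² = 647 × 0.01633 = 10.57 mrem/h.
Stay time = 3.60 mrem ÷ 10.57 mrem/h = 0.3406 h.

0.341 h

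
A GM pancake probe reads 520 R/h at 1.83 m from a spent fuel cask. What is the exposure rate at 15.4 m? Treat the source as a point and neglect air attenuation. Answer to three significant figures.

Applying the 1/r² law, the rate at 15.4 m is
520 × (1.83/15.4)² = 520 × 0.01412 = 7.342 R/h.

7.34 R/h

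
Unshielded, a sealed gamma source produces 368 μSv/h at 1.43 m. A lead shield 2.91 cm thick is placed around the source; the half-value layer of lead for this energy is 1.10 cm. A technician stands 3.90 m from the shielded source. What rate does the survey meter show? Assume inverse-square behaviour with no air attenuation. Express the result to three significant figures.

7.91 μSv/h

Distance alone: 368 × (1.43/3.90)² = 368 × 0.1344 = 49.46 μSv/h.
Shield: 2.91/1.10 = 2.645 half-value layers → attenuation 2^(−2.645) = 0.1599.
Combined: 49.46 × 0.1599 = 7.909 μSv/h.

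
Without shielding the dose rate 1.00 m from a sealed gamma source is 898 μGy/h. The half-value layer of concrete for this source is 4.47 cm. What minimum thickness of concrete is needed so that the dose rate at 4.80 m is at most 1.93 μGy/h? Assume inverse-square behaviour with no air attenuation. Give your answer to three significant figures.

19.4 cm

At 4.80 m, distance alone gives 898 × (1.00/4.80)² = 898 × 0.04340 = 38.97 μGy/h.
Further attenuation needed: 38.97/1.93 = 20.19.
n = log₂(20.19) = 4.336 half-value layers.
Thickness = 4.336 × 4.47 cm = 19.38 cm.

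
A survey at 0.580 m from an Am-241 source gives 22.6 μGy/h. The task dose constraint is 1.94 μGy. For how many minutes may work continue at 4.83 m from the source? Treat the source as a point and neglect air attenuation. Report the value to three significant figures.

357 min

Intensity scales as (d₁/d₂)², so rate at 4.83 m:
(0.580/4.83)² = 0.01442, so 22.6 × 0.01442 = 0.3259 μGy/h.
Stay time = 1.94 μGy ÷ 0.3259 μGy/h = 5.953 h = 357.2 min.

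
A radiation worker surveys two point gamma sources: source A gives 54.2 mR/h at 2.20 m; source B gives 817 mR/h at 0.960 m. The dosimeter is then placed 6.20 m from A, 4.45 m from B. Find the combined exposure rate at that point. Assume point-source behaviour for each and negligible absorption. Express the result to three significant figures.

44.8 mR/h

By superposition, sum each source's inverse-square contribution:
A: 54.2 × (2.20/6.20)² = 6.824 mR/h
B: 817 × (0.960/4.45)² = 38.02 mR/h
Total = 6.824 + 38.02 = 44.84 mR/h.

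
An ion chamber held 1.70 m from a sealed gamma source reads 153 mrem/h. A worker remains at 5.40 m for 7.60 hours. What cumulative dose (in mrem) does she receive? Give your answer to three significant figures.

Since intensity falls as 1/r², rate at 5.40 m:
(1.70/5.40)² = 0.09911, so 153 × 0.09911 = 15.16 mrem/h.
Dose = rate × time = 15.16 mrem/h × 7.600 h = 115.2 mrem.

115 mrem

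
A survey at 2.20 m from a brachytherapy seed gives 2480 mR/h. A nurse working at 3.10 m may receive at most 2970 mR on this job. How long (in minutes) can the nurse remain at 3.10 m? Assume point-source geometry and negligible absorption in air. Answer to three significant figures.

143 min

By the inverse-square law, rate at 3.10 m:
(2.20/3.10)² = 0.5036, so 2480 × 0.5036 = 1249 mR/h.
Stay time = 2970 mR ÷ 1249 mR/h = 2.378 h = 142.7 min.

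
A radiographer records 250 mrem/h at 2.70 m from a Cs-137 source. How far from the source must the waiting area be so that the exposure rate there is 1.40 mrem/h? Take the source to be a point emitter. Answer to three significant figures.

Using I₁d₁² = I₂d₂², d₂ = d₁·√(I₁/I₂).
I₁/I₂ = 250/1.40 = 178.6, so d₂ = 2.70 × √178.6 = 36.08 m.

36.1 m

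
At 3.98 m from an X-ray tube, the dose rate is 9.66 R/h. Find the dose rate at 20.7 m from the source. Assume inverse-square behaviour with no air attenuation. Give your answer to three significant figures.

Since intensity falls as 1/r², the rate at 20.7 m is
9.66 × (3.98/20.7)² = 9.66 × 0.03697 = 0.3571 R/h.

0.357 R/h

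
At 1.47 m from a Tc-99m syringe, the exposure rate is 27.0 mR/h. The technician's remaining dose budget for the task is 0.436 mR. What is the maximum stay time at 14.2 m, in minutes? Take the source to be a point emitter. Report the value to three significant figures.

90.4 min

Since intensity falls as 1/r², rate at 14.2 m:
(1.47/14.2)² = 0.01072, so 27.0 × 0.01072 = 0.2894 mR/h.
Stay time = 0.436 mR ÷ 0.2894 mR/h = 1.507 h = 90.42 min.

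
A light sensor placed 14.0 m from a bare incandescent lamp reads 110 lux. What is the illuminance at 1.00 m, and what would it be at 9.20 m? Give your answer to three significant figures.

21600 lux; 255 lux

By the inverse-square law,
At 1.00 m: 110 × (14.0/1.00)² = 110 × 196.0 = 21560 lux
At 9.20 m: (1.00/9.20)² = 0.01181, so 21560 × 0.01181 = 254.6 lux.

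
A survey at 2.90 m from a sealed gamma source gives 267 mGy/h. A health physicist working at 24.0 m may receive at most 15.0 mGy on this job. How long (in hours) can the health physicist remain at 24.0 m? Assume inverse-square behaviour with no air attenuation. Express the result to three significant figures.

Since intensity falls as 1/r², rate at 24.0 m:
267 × (2.90/24.0)² = 267 × 0.01460 = 3.898 mGy/h.
Stay time = 15.0 mGy ÷ 3.898 mGy/h = 3.848 h.

3.85 h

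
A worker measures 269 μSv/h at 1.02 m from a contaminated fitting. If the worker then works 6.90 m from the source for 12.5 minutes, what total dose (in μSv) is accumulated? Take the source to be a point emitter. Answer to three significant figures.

1.22 μSv

Using I₁d₁² = I₂d₂², rate at 6.90 m:
269 × (1.02/6.90)² = 269 × 0.02185 = 5.878 μSv/h.
Dose = rate × time = 5.878 μSv/h × 0.2083 h = 1.224 μSv.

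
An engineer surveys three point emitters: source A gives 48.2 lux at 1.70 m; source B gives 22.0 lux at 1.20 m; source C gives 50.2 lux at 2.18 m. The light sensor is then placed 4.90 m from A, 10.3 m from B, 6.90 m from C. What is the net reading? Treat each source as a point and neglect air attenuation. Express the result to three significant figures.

By superposition, sum each source's inverse-square contribution:
A: 48.2 × (1.70/4.90)² = 5.802 lux
B: 22.0 × (1.20/10.3)² = 0.2986 lux
C: 50.2 × (2.18/6.90)² = 5.011 lux
Total = 5.802 + 0.2986 + 5.011 = 11.11 lux.

11.1 lux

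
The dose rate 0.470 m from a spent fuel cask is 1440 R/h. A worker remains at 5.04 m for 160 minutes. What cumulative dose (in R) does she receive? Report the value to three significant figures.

Applying the 1/r² law, rate at 5.04 m:
(0.470/5.04)² = 0.008696, so 1440 × 0.008696 = 12.52 R/h.
Dose = rate × time = 12.52 R/h × 2.667 h = 33.39 R.

33.4 R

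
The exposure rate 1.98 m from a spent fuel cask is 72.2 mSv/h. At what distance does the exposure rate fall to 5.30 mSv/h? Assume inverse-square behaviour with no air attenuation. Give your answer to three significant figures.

By the inverse-square law, d₂ = d₁·√(I₁/I₂).
I₁/I₂ = 72.2/5.30 = 13.62, so d₂ = 1.98 × √13.62 = 7.307 m.

7.31 m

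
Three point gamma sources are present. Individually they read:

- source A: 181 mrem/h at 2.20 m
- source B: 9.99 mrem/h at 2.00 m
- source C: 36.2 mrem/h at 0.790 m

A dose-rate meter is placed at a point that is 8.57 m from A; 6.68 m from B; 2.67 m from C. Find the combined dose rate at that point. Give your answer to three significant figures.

16.0 mrem/h

By superposition, sum each source's inverse-square contribution:
A: 181 × (2.20/8.57)² = 11.93 mrem/h
B: 9.99 × (2.00/6.68)² = 0.8955 mrem/h
C: 36.2 × (0.790/2.67)² = 3.169 mrem/h
Total = 11.93 + 0.8955 + 3.169 = 15.99 mrem/h.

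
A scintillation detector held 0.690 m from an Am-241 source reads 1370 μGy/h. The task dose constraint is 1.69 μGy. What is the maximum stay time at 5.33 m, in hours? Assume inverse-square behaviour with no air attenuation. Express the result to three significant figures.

Applying the 1/r² law, rate at 5.33 m:
(0.690/5.33)² = 0.01676, so 1370 × 0.01676 = 22.96 μGy/h.
Stay time = 1.69 μGy ÷ 22.96 μGy/h = 0.07361 h.

0.0736 h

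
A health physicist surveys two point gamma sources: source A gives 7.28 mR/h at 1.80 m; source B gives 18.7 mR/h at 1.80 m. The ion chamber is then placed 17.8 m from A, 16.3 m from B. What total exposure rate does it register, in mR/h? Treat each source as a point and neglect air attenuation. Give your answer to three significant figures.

0.302 mR/h

By superposition, sum each source's inverse-square contribution:
A: 7.28 × (1.80/17.8)² = 0.07445 mR/h
B: 18.7 × (1.80/16.3)² = 0.2280 mR/h
Total = 0.07445 + 0.2280 = 0.3024 mR/h.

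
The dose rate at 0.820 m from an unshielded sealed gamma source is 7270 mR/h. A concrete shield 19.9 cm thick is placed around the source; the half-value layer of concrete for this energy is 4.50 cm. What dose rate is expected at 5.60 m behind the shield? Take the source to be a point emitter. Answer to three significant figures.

Distance alone: 7270 × (0.820/5.60)² = 7270 × 0.02144 = 155.9 mR/h.
Shield: 19.9/4.50 = 4.422 half-value layers → attenuation 2^(−4.422) = 0.04665.
Combined: 155.9 × 0.04665 = 7.273 mR/h.

7.27 mR/h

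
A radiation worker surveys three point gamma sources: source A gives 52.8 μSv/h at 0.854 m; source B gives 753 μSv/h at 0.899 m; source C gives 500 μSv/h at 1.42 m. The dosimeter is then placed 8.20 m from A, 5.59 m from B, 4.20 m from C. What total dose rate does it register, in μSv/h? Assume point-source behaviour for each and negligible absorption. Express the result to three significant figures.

By superposition, sum each source's inverse-square contribution:
A: 52.8 × (0.854/8.20)² = 0.5727 μSv/h
B: 753 × (0.899/5.59)² = 19.48 μSv/h
C: 500 × (1.42/4.20)² = 57.15 μSv/h
Total = 0.5727 + 19.48 + 57.15 = 77.20 μSv/h.

77.2 μSv/h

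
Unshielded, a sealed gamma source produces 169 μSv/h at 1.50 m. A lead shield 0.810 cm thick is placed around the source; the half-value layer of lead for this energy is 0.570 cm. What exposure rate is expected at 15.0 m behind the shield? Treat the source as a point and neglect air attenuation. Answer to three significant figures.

0.631 μSv/h

Distance alone: 169 × (1.50/15.0)² = 169 × 0.01000 = 1.690 μSv/h.
Shield: 0.810/0.570 = 1.421 half-value layers → attenuation 2^(−1.421) = 0.3735.
Combined: 1.690 × 0.3735 = 0.6312 μSv/h.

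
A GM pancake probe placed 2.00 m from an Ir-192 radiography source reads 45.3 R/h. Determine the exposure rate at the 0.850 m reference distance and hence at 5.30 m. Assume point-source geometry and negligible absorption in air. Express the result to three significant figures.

251 R/h; 6.45 R/h

By the inverse-square law,
At 0.850 m: (2.00/0.850)² = 5.536, so 45.3 × 5.536 = 250.8 R/h
At 5.30 m: 250.8 × (0.850/5.30)² = 250.8 × 0.02572 = 6.451 R/h.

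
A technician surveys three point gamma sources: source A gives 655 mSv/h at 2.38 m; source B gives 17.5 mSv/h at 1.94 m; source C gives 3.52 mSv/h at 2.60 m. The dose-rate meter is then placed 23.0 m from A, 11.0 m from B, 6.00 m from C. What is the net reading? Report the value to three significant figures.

By superposition, sum each source's inverse-square contribution:
A: 655 × (2.38/23.0)² = 7.014 mSv/h
B: 17.5 × (1.94/11.0)² = 0.5443 mSv/h
C: 3.52 × (2.60/6.00)² = 0.6610 mSv/h
Total = 7.014 + 0.5443 + 0.6610 = 8.219 mSv/h.

8.22 mSv/h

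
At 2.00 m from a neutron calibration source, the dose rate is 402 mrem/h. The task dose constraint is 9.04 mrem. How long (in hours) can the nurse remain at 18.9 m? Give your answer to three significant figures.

2.01 h

By the inverse-square law, rate at 18.9 m:
402 × (2.00/18.9)² = 402 × 0.01120 = 4.502 mrem/h.
Stay time = 9.04 mrem ÷ 4.502 mrem/h = 2.008 h.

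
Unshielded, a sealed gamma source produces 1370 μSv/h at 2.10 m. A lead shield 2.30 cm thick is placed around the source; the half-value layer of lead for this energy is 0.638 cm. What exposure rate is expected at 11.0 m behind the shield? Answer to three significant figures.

Distance alone: 1370 × (2.10/11.0)² = 1370 × 0.03645 = 49.94 μSv/h.
Shield: 2.30/0.638 = 3.605 half-value layers → attenuation 2^(−3.605) = 0.08218.
Combined: 49.94 × 0.08218 = 4.104 μSv/h.

4.10 μSv/h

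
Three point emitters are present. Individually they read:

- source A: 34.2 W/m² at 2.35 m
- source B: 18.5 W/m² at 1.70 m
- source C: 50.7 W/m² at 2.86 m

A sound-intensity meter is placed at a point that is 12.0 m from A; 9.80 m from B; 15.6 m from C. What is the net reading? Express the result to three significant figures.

3.57 W/m²

By superposition, sum each source's inverse-square contribution:
A: 34.2 × (2.35/12.0)² = 1.312 W/m²
B: 18.5 × (1.70/9.80)² = 0.5567 W/m²
C: 50.7 × (2.86/15.6)² = 1.704 W/m²
Total = 1.312 + 0.5567 + 1.704 = 3.573 W/m².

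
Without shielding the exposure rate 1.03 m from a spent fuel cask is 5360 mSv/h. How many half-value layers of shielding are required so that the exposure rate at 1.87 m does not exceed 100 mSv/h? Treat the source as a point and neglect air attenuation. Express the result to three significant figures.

At 1.87 m, distance alone gives 5360 × (1.03/1.87)² = 5360 × 0.3034 = 1626 mSv/h.
Further attenuation needed: 1626/100 = 16.26.
n = log₂(16.26) = 4.023 half-value layers.

4.02 half-value layers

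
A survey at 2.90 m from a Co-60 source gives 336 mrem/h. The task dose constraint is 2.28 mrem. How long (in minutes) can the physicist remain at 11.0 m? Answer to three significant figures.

5.86 min

By the inverse-square law, rate at 11.0 m:
(2.90/11.0)² = 0.06950, so 336 × 0.06950 = 23.35 mrem/h.
Stay time = 2.28 mrem ÷ 23.35 mrem/h = 0.09764 h = 5.858 min.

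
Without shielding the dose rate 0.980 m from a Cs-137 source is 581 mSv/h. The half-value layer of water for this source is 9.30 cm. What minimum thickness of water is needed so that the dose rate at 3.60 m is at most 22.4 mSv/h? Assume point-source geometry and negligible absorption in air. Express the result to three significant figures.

At 3.60 m, distance alone gives 581 × (0.980/3.60)² = 581 × 0.07410 = 43.05 mSv/h.
Further attenuation needed: 43.05/22.4 = 1.922.
n = log₂(1.922) = 0.9426 half-value layers.
Thickness = 0.9426 × 9.30 cm = 8.766 cm.

8.77 cm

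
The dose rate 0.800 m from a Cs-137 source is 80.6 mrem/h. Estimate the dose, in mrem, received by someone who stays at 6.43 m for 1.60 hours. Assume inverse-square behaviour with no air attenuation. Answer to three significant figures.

2.00 mrem

Applying the 1/r² law, rate at 6.43 m:
(0.800/6.43)² = 0.01548, so 80.6 × 0.01548 = 1.248 mrem/h.
Dose = rate × time = 1.248 mrem/h × 1.600 h = 1.997 mrem.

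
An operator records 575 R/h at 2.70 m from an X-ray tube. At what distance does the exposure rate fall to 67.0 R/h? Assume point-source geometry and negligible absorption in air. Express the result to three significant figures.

7.91 m

Since intensity falls as 1/r², d₂ = d₁·√(I₁/I₂).
I₁/I₂ = 575/67.0 = 8.582, so d₂ = 2.70 × √8.582 = 7.910 m.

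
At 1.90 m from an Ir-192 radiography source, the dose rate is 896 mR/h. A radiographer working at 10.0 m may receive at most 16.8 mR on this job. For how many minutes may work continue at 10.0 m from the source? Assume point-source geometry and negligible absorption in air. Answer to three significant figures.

31.2 min

By the inverse-square law, rate at 10.0 m:
(1.90/10.0)² = 0.03610, so 896 × 0.03610 = 32.35 mR/h.
Stay time = 16.8 mR ÷ 32.35 mR/h = 0.5193 h = 31.16 min.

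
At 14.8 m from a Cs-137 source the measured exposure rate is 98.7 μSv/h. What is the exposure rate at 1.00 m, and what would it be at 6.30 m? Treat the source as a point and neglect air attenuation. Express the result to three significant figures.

21600 μSv/h; 545 μSv/h

Applying the 1/r² law,
At 1.00 m: 98.7 × (14.8/1.00)² = 98.7 × 219.0 = 21620 μSv/h
At 6.30 m: 21620 × (1.00/6.30)² = 21620 × 0.02520 = 544.8 μSv/h.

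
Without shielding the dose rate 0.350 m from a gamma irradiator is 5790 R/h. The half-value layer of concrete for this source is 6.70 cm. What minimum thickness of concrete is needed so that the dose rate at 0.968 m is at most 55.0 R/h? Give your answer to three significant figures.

25.3 cm

At 0.968 m, distance alone gives (0.350/0.968)² = 0.1307, so 5790 × 0.1307 = 756.8 R/h.
Further attenuation needed: 756.8/55.0 = 13.76.
n = log₂(13.76) = 3.782 half-value layers.
Thickness = 3.782 × 6.70 cm = 25.34 cm.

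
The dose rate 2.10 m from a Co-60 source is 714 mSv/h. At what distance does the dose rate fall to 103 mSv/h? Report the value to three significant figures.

5.53 m

Applying the 1/r² law, d₂ = d₁·√(I₁/I₂).
I₁/I₂ = 714/103 = 6.932, so d₂ = 2.10 × √6.932 = 5.529 m.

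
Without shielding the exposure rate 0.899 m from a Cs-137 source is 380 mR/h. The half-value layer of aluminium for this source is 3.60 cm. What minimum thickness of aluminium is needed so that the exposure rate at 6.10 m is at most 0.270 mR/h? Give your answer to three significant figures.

At 6.10 m, distance alone gives 380 × (0.899/6.10)² = 380 × 0.02172 = 8.254 mR/h.
Further attenuation needed: 8.254/0.270 = 30.57.
n = log₂(30.57) = 4.934 half-value layers.
Thickness = 4.934 × 3.60 cm = 17.76 cm.

17.8 cm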